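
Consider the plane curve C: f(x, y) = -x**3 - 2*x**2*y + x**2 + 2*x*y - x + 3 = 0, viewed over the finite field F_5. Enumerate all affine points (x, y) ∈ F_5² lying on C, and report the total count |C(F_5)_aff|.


Affine F_5-points: {(2, 3), (3, 1), (4, 4)}; count = 3.

For each of the 25 pairs (x, y) ∈ F_5², evaluate f(x, y) mod 5. Record the zeros.
  x = 0: [0↦3, 1↦3, 2↦3, 3↦3, 4↦3]  zeros at y ∈ ∅
  x = 1: [0↦2, 1↦2, 2↦2, 3↦2, 4↦2]  zeros at y ∈ ∅
  x = 2: [0↦2, 1↦3, 2↦4, 3↦0, 4↦1]  zeros at y ∈ {3}
  x = 3: [0↦2, 1↦0, 2↦3, 3↦1, 4↦4]  zeros at y ∈ {1}
  x = 4: [0↦1, 1↦2, 2↦3, 3↦4, 4↦0]  zeros at y ∈ {4}
Collecting zeros: affine points = {(2, 3), (3, 1), (4, 4)}.
Total count |C(F_5)_aff| = 3.


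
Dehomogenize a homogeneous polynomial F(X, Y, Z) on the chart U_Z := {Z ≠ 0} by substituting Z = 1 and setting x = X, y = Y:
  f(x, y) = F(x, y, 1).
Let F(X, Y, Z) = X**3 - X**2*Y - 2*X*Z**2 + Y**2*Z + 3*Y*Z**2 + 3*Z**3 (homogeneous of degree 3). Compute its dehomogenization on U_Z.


f(x, y) = x**3 - x**2*y - 2*x + y**2 + 3*y + 3

On U_Z we set Z = 1. Each monomial c·X^i·Y^j·Z^k in F becomes c·x^i·y^j·1^k = c·x^i·y^j.
Substituting Z = 1: F(X, Y, 1) = x**3 - x**2*y - 2*x + y**2 + 3*y + 3.
Note: deg(f) ≤ deg(F) = 3; strict inequality happens when F is divisible by Z (lost terms).


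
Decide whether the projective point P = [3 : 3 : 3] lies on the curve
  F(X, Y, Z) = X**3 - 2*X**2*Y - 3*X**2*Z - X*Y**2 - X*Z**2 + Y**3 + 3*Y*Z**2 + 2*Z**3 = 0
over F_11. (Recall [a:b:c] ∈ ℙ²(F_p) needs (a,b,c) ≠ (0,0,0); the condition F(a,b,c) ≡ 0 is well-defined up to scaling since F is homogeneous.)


F(3,3,3) ≡ 0 (mod 11); P is on the curve.

Evaluate F(3, 3, 3) term-by-term (mod 11).
  X**3 ↦ 1·27·1·1 = 27
  -2*X**2*Y ↦ -2·9·3·1 = -54
  -3*X**2*Z ↦ -3·9·1·3 = -81
  -X*Y**2 ↦ -1·3·9·1 = -27
  -X*Z**2 ↦ -1·3·1·9 = -27
  Y**3 ↦ 1·1·27·1 = 27
  3*Y*Z**2 ↦ 3·1·3·9 = 81
  2*Z**3 ↦ 2·1·1·27 = 54
Sum: F(3, 3, 3) = (27) + (-54) + (-81) + (-27) + (-27) + (27) + (81) + (54) = 0.
Reducing mod 11: 0 ≡ 0 (mod 11).
Since F(a, b, c) ≡ 0 (mod 11), P lies on the curve.


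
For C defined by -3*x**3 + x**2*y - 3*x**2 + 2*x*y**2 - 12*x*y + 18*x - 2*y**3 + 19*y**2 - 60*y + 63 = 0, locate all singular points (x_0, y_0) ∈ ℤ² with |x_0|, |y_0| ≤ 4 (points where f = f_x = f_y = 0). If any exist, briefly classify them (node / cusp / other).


Singular points: {(0, 3)}; classification: cusp.

Compute partial derivatives:
  f_x = -9*x**2 + 2*x*y - 6*x + 2*y**2 - 12*y + 18.
  f_y = x**2 + 4*x*y - 12*x - 6*y**2 + 38*y - 60.
Scan x_0 ∈ {−4, ..., 4}. For each x_0, f_y(x_0, y) is a polynomial in y; find its integer roots y ∈ {−4, ..., 4}, then test f_x and f at those candidates.
  x = -4: f_y(-4, y) = -6*y**2 + 22*y + 4; no integer root y with |y| ≤ 4.
  x = -3: f_y(-3, y) = -6*y**2 + 26*y - 15; no integer root y with |y| ≤ 4.
  x = -2: f_y(-2, y) = -6*y**2 + 30*y - 32; no integer root y with |y| ≤ 4.
  x = -1: f_y(-1, y) = -6*y**2 + 34*y - 47; no integer root y with |y| ≤ 4.
  x = 0: f_y(0, y) = -6*y**2 + 38*y - 60; vanishes at y ∈ {3}. (0, 3): f_x = 0, f = 0 — SINGULAR.
  x = 1: f_y(1, y) = -6*y**2 + 42*y - 71; no integer root y with |y| ≤ 4.
  x = 2: f_y(2, y) = -6*y**2 + 46*y - 80; no integer root y with |y| ≤ 4.
  x = 3: f_y(3, y) = -6*y**2 + 50*y - 87; no integer root y with |y| ≤ 4.
  x = 4: f_y(4, y) = -6*y**2 + 54*y - 92; no integer root y with |y| ≤ 4.
Only singular point on the grid: (0, 3).
Classify: substitute x = 0 + u, y = 3 + v and expand: f = -3*u**3 + u**2*v + 2*u*v**2 - 2*v**3 + v**2.
No constant or linear terms (consistent with a singular point). Quadratic part: v**2. Cubic part: -3*u**3 + u**2*v + 2*u*v**2 - 2*v**3.
The quadratic part v**2 is a perfect square, so there is a single (double) tangent line v = 0, i.e. y = 3. Restricting the cubic part to that line (v = 0) leaves -3*u**3 ≠ 0, so f is not divisible by v and the branch is v² ≈ 3*u**3 to lowest order — this is a cusp.
Classification: cusp.


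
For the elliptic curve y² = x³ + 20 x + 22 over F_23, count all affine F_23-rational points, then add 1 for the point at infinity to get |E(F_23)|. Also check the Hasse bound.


Affine points = {(2, 1), (2, 22), (6, 6), (6, 17), (8, 2), (8, 21), (10, 7), (10, 16), (11, 3), (11, 20), (12, 9), (12, 14), (13, 8), (13, 15), (17, 10), (17, 13), (18, 2), (18, 21), (19, 4), (19, 19), (20, 2), (20, 21), (22, 1), (22, 22)}; affine count = 24; |E(F_23)| = 25.

Discriminant check: Δ ∝ 4a³ + 27b² = 4·20³ + 27·22² = 4·8000 + 27·484 ≡ 11 (mod 23). Nonzero ⇒ E is nonsingular.
For each x ∈ F_23, compute rhs = x³ + 20·x + 22 mod 23, then count y ∈ F_23 with y² ≡ rhs.
  x = 0: rhs = 22, matching y values: none (0 points).
  x = 1: rhs = 20, matching y values: none (0 points).
  x = 2: rhs = 1, matching y values: 1, 22 (2 points).
  x = 3: rhs = 17, matching y values: none (0 points).
  x = 4: rhs = 5, matching y values: none (0 points).
  x = 5: rhs = 17, matching y values: none (0 points).
  x = 6: rhs = 13, matching y values: 6, 17 (2 points).
  x = 7: rhs = 22, matching y values: none (0 points).
  x = 8: rhs = 4, matching y values: 2, 21 (2 points).
  x = 9: rhs = 11, matching y values: none (0 points).
  x = 10: rhs = 3, matching y values: 7, 16 (2 points).
  x = 11: rhs = 9, matching y values: 3, 20 (2 points).
  x = 12: rhs = 12, matching y values: 9, 14 (2 points).
  x = 13: rhs = 18, matching y values: 8, 15 (2 points).
  x = 14: rhs = 10, matching y values: none (0 points).
  x = 15: rhs = 17, matching y values: none (0 points).
  x = 16: rhs = 22, matching y values: none (0 points).
  x = 17: rhs = 8, matching y values: 10, 13 (2 points).
  x = 18: rhs = 4, matching y values: 2, 21 (2 points).
  x = 19: rhs = 16, matching y values: 4, 19 (2 points).
  x = 20: rhs = 4, matching y values: 2, 21 (2 points).
  x = 21: rhs = 20, matching y values: none (0 points).
  x = 22: rhs = 1, matching y values: 1, 22 (2 points).
Total affine count: 24.
Full point count |E(F_23)| = 24 + 1 = 25.
Hasse bound: |25 − (23+1)| = |1| = 1 ≤ 2√23 ≈ 9.5917 ✓.


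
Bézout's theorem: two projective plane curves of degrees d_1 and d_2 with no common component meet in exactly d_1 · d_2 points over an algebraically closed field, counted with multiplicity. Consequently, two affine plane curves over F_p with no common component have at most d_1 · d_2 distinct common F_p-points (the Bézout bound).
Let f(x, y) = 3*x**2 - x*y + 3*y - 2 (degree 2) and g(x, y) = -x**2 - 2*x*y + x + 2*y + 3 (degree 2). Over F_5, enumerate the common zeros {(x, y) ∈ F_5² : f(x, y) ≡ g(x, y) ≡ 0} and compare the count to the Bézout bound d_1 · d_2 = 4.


Common zeros: {(3, 3), (4, 1)}; count = 2; Bézout bound = 4.

deg(f) = 2, deg(g) = 2, so Bézout bound = 4.
Scan x ∈ F_5. For each x, list the y ∈ F_5 with f(x, y) ≡ 0 and those with g(x, y) ≡ 0 (mod 5); the common zeros in that column are the intersection.
  x = 0: f ≡ 0 at y ∈ {4}; g ≡ 0 at y ∈ {1}; common: ∅.
  x = 1: f ≡ 0 at y ∈ {2}; g ≡ 0 at y ∈ ∅; common: ∅.
  x = 2: f ≡ 0 at y ∈ {0}; g ≡ 0 at y ∈ {3}; common: ∅.
  x = 3: f ≡ 0 at y ∈ {0, 1, 2, 3, 4}; g ≡ 0 at y ∈ {3}; common: {3}.
  x = 4: f ≡ 0 at y ∈ {1}; g ≡ 0 at y ∈ {1}; common: {1}.
Collecting: common zeros = {(3, 3), (4, 1)}, so the count is 2.
Comparison with the Bézout bound: 2 ≤ 4 = deg(f)·deg(g), as expected for curves with no common component (the affine F_5-count falls short of the bound because intersections may lie at infinity, over extension fields, or carry multiplicity).


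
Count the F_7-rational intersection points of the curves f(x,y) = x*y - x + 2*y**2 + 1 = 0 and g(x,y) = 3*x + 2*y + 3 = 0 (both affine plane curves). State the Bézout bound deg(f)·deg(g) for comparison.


Common zeros: ∅; count = 0; Bézout bound = 2.

deg(f) = 2, deg(g) = 1, so Bézout bound = 2.
Scan x ∈ F_7. For each x, list the y ∈ F_7 with f(x, y) ≡ 0 and those with g(x, y) ≡ 0 (mod 7); the common zeros in that column are the intersection.
  x = 0: f ≡ 0 at y ∈ ∅; g ≡ 0 at y ∈ {2}; common: ∅.
  x = 1: f ≡ 0 at y ∈ {0, 3}; g ≡ 0 at y ∈ {4}; common: ∅.
  x = 2: f ≡ 0 at y ∈ ∅; g ≡ 0 at y ∈ {6}; common: ∅.
  x = 3: f ≡ 0 at y ∈ {4, 5}; g ≡ 0 at y ∈ {1}; common: ∅.
  x = 4: f ≡ 0 at y ∈ ∅; g ≡ 0 at y ∈ {3}; common: ∅.
  x = 5: f ≡ 0 at y ∈ {2, 6}; g ≡ 0 at y ∈ {5}; common: ∅.
  x = 6: f ≡ 0 at y ∈ ∅; g ≡ 0 at y ∈ {0}; common: ∅.
Collecting: common zeros = ∅, so the count is 0.
Comparison with the Bézout bound: 0 ≤ 2 = deg(f)·deg(g), as expected for curves with no common component (the affine F_7-count falls short of the bound because intersections may lie at infinity, over extension fields, or carry multiplicity).


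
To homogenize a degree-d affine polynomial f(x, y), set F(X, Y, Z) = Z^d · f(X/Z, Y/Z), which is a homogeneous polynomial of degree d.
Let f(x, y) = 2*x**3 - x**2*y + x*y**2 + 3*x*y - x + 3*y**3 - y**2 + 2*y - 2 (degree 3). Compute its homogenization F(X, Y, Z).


F(X, Y, Z) = 2*X**3 - X**2*Y + X*Y**2 + 3*X*Y*Z - X*Z**2 + 3*Y**3 - Y**2*Z + 2*Y*Z**2 - 2*Z**3

deg(f) = 3.
Substitute x = X/Z, y = Y/Z into f, then multiply by Z^3.
  monomial 2·x^3·y^0 ↦ 2·X^3·Y^0·Z^0.
  monomial -1·x^2·y^1 ↦ -1·X^2·Y^1·Z^0.
  monomial 1·x^1·y^2 ↦ 1·X^1·Y^2·Z^0.
  monomial 3·x^1·y^1 ↦ 3·X^1·Y^1·Z^1.
  monomial -1·x^1·y^0 ↦ -1·X^1·Y^0·Z^2.
  monomial 3·x^0·y^3 ↦ 3·X^0·Y^3·Z^0.
  monomial -1·x^0·y^2 ↦ -1·X^0·Y^2·Z^1.
  monomial 2·x^0·y^1 ↦ 2·X^0·Y^1·Z^2.
  monomial -2·x^0·y^0 ↦ -2·X^0·Y^0·Z^3.
Collecting: F(X, Y, Z) = 2*X**3 - X**2*Y + X*Y**2 + 3*X*Y*Z - X*Z**2 + 3*Y**3 - Y**2*Z + 2*Y*Z**2 - 2*Z**3.


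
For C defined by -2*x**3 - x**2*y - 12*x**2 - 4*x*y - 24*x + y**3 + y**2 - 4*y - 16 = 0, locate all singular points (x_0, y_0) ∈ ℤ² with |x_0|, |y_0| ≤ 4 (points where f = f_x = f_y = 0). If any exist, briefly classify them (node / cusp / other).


Singular points: {(-2, 0)}; classification: cusp.

Compute partial derivatives:
  f_x = -6*x**2 - 2*x*y - 24*x - 4*y - 24.
  f_y = -x**2 - 4*x + 3*y**2 + 2*y - 4.
Scan x_0 ∈ {−4, ..., 4}. For each x_0, f_y(x_0, y) is a polynomial in y; find its integer roots y ∈ {−4, ..., 4}, then test f_x and f at those candidates.
  x = -4: f_y(-4, y) = 3*y**2 + 2*y - 4; no integer root y with |y| ≤ 4.
  x = -3: f_y(-3, y) = 3*y**2 + 2*y - 1; vanishes at y ∈ {-1}. (-3, -1): f_x = -8 ≠ 0.
  x = -2: f_y(-2, y) = 3*y**2 + 2*y; vanishes at y ∈ {0}. (-2, 0): f_x = 0, f = 0 — SINGULAR.
  x = -1: f_y(-1, y) = 3*y**2 + 2*y - 1; vanishes at y ∈ {-1}. (-1, -1): f_x = -4 ≠ 0.
  x = 0: f_y(0, y) = 3*y**2 + 2*y - 4; no integer root y with |y| ≤ 4.
  x = 1: f_y(1, y) = 3*y**2 + 2*y - 9; no integer root y with |y| ≤ 4.
  x = 2: f_y(2, y) = 3*y**2 + 2*y - 16; vanishes at y ∈ {2}. (2, 2): f_x = -112 ≠ 0.
  x = 3: f_y(3, y) = 3*y**2 + 2*y - 25; no integer root y with |y| ≤ 4.
  x = 4: f_y(4, y) = 3*y**2 + 2*y - 36; no integer root y with |y| ≤ 4.
Only singular point on the grid: (-2, 0).
Classify: substitute x = -2 + u, y = 0 + v and expand: f = -2*u**3 - u**2*v + v**3 + v**2.
No constant or linear terms (consistent with a singular point). Quadratic part: v**2. Cubic part: -2*u**3 - u**2*v + v**3.
The quadratic part v**2 is a perfect square, so there is a single (double) tangent line v = 0, i.e. y = 0. Restricting the cubic part to that line (v = 0) leaves -2*u**3 ≠ 0, so f is not divisible by v and the branch is v² ≈ 2*u**3 to lowest order — this is a cusp.
Classification: cusp.


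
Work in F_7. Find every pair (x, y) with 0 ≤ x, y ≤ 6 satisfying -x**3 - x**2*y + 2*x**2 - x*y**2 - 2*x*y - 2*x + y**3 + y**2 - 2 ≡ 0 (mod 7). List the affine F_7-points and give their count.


Affine F_7-points: {(0, 1), (1, 4), (2, 1), (2, 6), (4, 0), (4, 5), (6, 1), (6, 2)}; count = 8.

For each of the 49 pairs (x, y) ∈ F_7², evaluate f(x, y) mod 7. Record the zeros.
  x = 0: [0↦5, 1↦0, 2↦3, 3↦6, 4↦1, 5↦1, 6↦5]  zeros at y ∈ {1}
  x = 1: [0↦4, 1↦2, 2↦6, 3↦1, 4↦0, 5↦2, 6↦6]  zeros at y ∈ {4}
  x = 2: [0↦1, 1↦0, 2↦3, 3↦2, 4↦3, 5↦5, 6↦0]  zeros at y ∈ {1, 6}
  x = 3: [0↦4, 1↦2, 2↦2, 3↦3, 4↦4, 5↦4, 6↦2]  zeros at y ∈ ∅
  x = 4: [0↦0, 1↦2, 2↦4, 3↦5, 4↦4, 5↦0, 6↦6]  zeros at y ∈ {0, 5}
  x = 5: [0↦4, 1↦1, 2↦3, 3↦2, 4↦4, 5↦1, 6↦6]  zeros at y ∈ ∅
  x = 6: [0↦3, 1↦0, 2↦0, 3↦2, 4↦5, 5↦1, 6↦3]  zeros at y ∈ {1, 2}
Collecting zeros: affine points = {(0, 1), (1, 4), (2, 1), (2, 6), (4, 0), (4, 5), (6, 1), (6, 2)}.
Total count |C(F_7)_aff| = 8.


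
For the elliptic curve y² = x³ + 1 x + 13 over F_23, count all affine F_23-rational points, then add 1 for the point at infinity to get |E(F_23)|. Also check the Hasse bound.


Affine points = {(0, 6), (0, 17), (2, 0), (4, 9), (4, 14), (7, 8), (7, 15), (8, 2), (8, 21), (16, 10), (16, 13), (20, 11), (20, 12), (21, 7), (21, 16)}; affine count = 15; |E(F_23)| = 16.

Discriminant check: Δ ∝ 4a³ + 27b² = 4·1³ + 27·13² = 4·1 + 27·169 ≡ 13 (mod 23). Nonzero ⇒ E is nonsingular.
For each x ∈ F_23, compute rhs = x³ + 1·x + 13 mod 23, then count y ∈ F_23 with y² ≡ rhs.
  x = 0: rhs = 13, matching y values: 6, 17 (2 points).
  x = 1: rhs = 15, matching y values: none (0 points).
  x = 2: rhs = 0, matching y values: 0 (1 points).
  x = 3: rhs = 20, matching y values: none (0 points).
  x = 4: rhs = 12, matching y values: 9, 14 (2 points).
  x = 5: rhs = 5, matching y values: none (0 points).
  x = 6: rhs = 5, matching y values: none (0 points).
  x = 7: rhs = 18, matching y values: 8, 15 (2 points).
  x = 8: rhs = 4, matching y values: 2, 21 (2 points).
  x = 9: rhs = 15, matching y values: none (0 points).
  x = 10: rhs = 11, matching y values: none (0 points).
  x = 11: rhs = 21, matching y values: none (0 points).
  x = 12: rhs = 5, matching y values: none (0 points).
  x = 13: rhs = 15, matching y values: none (0 points).
  x = 14: rhs = 11, matching y values: none (0 points).
  x = 15: rhs = 22, matching y values: none (0 points).
  x = 16: rhs = 8, matching y values: 10, 13 (2 points).
  x = 17: rhs = 21, matching y values: none (0 points).
  x = 18: rhs = 21, matching y values: none (0 points).
  x = 19: rhs = 14, matching y values: none (0 points).
  x = 20: rhs = 6, matching y values: 11, 12 (2 points).
  x = 21: rhs = 3, matching y values: 7, 16 (2 points).
  x = 22: rhs = 11, matching y values: none (0 points).
Total affine count: 15.
Full point count |E(F_23)| = 15 + 1 = 16.
Hasse bound: |16 − (23+1)| = |-8| = 8 ≤ 2√23 ≈ 9.5917 ✓.


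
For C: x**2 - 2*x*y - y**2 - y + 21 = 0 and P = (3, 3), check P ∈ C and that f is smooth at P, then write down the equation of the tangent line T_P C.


Tangent line at P: 39 - 13*y = 0.

Step 1: f(3, 3) = 0, so P lies on C.
Step 2: partial derivatives
  f_x(x, y) = 2*x - 2*y, f_y(x, y) = -2*x - 2*y - 1.
  f_x(P) = 0, f_y(P) = -13 (gradient nonzero, so P is smooth).
Step 3: tangent line at P: 0·(x − 3) + -13·(y − 3) = 0.
Expanding: 39 - 13*y = 0.


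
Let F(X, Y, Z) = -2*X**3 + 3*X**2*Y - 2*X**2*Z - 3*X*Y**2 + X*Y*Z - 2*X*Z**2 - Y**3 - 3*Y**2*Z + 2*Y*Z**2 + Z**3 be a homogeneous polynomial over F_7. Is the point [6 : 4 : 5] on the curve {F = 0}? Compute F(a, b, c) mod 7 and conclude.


F(6,4,5) ≡ 5 (mod 7); P is NOT on the curve.

Evaluate F(6, 4, 5) term-by-term (mod 7).
  -2*X**3 ↦ -2·216·1·1 = -432
  3*X**2*Y ↦ 3·36·4·1 = 432
  -2*X**2*Z ↦ -2·36·1·5 = -360
  -3*X*Y**2 ↦ -3·6·16·1 = -288
  X*Y*Z ↦ 1·6·4·5 = 120
  -2*X*Z**2 ↦ -2·6·1·25 = -300
  -Y**3 ↦ -1·1·64·1 = -64
  -3*Y**2*Z ↦ -3·1·16·5 = -240
  2*Y*Z**2 ↦ 2·1·4·25 = 200
  Z**3 ↦ 1·1·1·125 = 125
Sum: F(6, 4, 5) = (-432) + (432) + (-360) + (-288) + (120) + (-300) + (-64) + (-240) + (200) + (125) = -807.
Reducing mod 7: -807 ≡ 5 (mod 7).
Since F(a, b, c) ≡ 5 ≠ 0 (mod 7), P does NOT lie on the curve.


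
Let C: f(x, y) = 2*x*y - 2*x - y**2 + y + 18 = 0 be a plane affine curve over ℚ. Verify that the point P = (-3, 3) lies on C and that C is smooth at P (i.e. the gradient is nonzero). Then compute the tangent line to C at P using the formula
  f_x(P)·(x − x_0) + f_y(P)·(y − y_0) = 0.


Tangent line at P: 4*x - 11*y + 45 = 0.

Step 1: f(-3, 3) = 0, so P lies on C.
Step 2: partial derivatives
  f_x(x, y) = 2*y - 2, f_y(x, y) = 2*x - 2*y + 1.
  f_x(P) = 4, f_y(P) = -11 (gradient nonzero, so P is smooth).
Step 3: tangent line at P: 4·(x − -3) + -11·(y − 3) = 0.
Expanding: 4*x - 11*y + 45 = 0.


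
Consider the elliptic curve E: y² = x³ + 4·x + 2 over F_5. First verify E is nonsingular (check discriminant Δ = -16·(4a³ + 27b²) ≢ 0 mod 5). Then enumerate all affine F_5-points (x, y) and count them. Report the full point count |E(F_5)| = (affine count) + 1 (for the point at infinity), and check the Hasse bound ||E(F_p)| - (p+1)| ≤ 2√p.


Affine points = {(3, 1), (3, 4)}; affine count = 2; |E(F_5)| = 3.

Discriminant check: Δ ∝ 4a³ + 27b² = 4·4³ + 27·2² = 4·64 + 27·4 ≡ 4 (mod 5). Nonzero ⇒ E is nonsingular.
For each x ∈ F_5, compute rhs = x³ + 4·x + 2 mod 5, then count y ∈ F_5 with y² ≡ rhs.
  x = 0: rhs = 2, matching y values: none (0 points).
  x = 1: rhs = 2, matching y values: none (0 points).
  x = 2: rhs = 3, matching y values: none (0 points).
  x = 3: rhs = 1, matching y values: 1, 4 (2 points).
  x = 4: rhs = 2, matching y values: none (0 points).
Total affine count: 2.
Full point count |E(F_5)| = 2 + 1 = 3.
Hasse bound: |3 − (5+1)| = |-3| = 3 ≤ 2√5 ≈ 4.4721 ✓.


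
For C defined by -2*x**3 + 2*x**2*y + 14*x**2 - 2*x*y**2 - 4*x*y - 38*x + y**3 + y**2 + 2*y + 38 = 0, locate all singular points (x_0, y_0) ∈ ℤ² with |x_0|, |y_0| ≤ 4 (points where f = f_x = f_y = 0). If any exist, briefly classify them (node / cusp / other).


Singular points: {(3, 2)}; classification: cusp.

Compute partial derivatives:
  f_x = -6*x**2 + 4*x*y + 28*x - 2*y**2 - 4*y - 38.
  f_y = 2*x**2 - 4*x*y - 4*x + 3*y**2 + 2*y + 2.
Scan x_0 ∈ {−4, ..., 4}. For each x_0, f_y(x_0, y) is a polynomial in y; find its integer roots y ∈ {−4, ..., 4}, then test f_x and f at those candidates.
  x = -4: f_y(-4, y) = 3*y**2 + 18*y + 50; no integer root y with |y| ≤ 4.
  x = -3: f_y(-3, y) = 3*y**2 + 14*y + 32; no integer root y with |y| ≤ 4.
  x = -2: f_y(-2, y) = 3*y**2 + 10*y + 18; no integer root y with |y| ≤ 4.
  x = -1: f_y(-1, y) = 3*y**2 + 6*y + 8; no integer root y with |y| ≤ 4.
  x = 0: f_y(0, y) = 3*y**2 + 2*y + 2; no integer root y with |y| ≤ 4.
  x = 1: f_y(1, y) = 3*y**2 - 2*y; vanishes at y ∈ {0}. (1, 0): f_x = -16 ≠ 0.
  x = 2: f_y(2, y) = 3*y**2 - 6*y + 2; no integer root y with |y| ≤ 4.
  x = 3: f_y(3, y) = 3*y**2 - 10*y + 8; vanishes at y ∈ {2}. (3, 2): f_x = 0, f = 0 — SINGULAR.
  x = 4: f_y(4, y) = 3*y**2 - 14*y + 18; no integer root y with |y| ≤ 4.
Only singular point on the grid: (3, 2).
Classify: substitute x = 3 + u, y = 2 + v and expand: f = -2*u**3 + 2*u**2*v - 2*u*v**2 + v**3 + v**2.
No constant or linear terms (consistent with a singular point). Quadratic part: v**2. Cubic part: -2*u**3 + 2*u**2*v - 2*u*v**2 + v**3.
The quadratic part v**2 is a perfect square, so there is a single (double) tangent line v = 0, i.e. y = 2. Restricting the cubic part to that line (v = 0) leaves -2*u**3 ≠ 0, so f is not divisible by v and the branch is v² ≈ 2*u**3 to lowest order — this is a cusp.
Classification: cusp.


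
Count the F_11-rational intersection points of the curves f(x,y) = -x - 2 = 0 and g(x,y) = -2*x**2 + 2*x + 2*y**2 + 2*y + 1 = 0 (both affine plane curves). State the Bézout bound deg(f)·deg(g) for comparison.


Common zeros: {(9, 0), (9, 10)}; count = 2; Bézout bound = 2.

deg(f) = 1, deg(g) = 2, so Bézout bound = 2.
Scan x ∈ F_11. For each x, list the y ∈ F_11 with f(x, y) ≡ 0 and those with g(x, y) ≡ 0 (mod 11); the common zeros in that column are the intersection.
  x = 0: f ≡ 0 at y ∈ ∅; g ≡ 0 at y ∈ ∅; common: ∅.
  x = 1: f ≡ 0 at y ∈ ∅; g ≡ 0 at y ∈ ∅; common: ∅.
  x = 2: f ≡ 0 at y ∈ ∅; g ≡ 0 at y ∈ ∅; common: ∅.
  x = 3: f ≡ 0 at y ∈ ∅; g ≡ 0 at y ∈ {0, 10}; common: ∅.
  x = 4: f ≡ 0 at y ∈ ∅; g ≡ 0 at y ∈ {2, 8}; common: ∅.
  x = 5: f ≡ 0 at y ∈ ∅; g ≡ 0 at y ∈ ∅; common: ∅.
  x = 6: f ≡ 0 at y ∈ ∅; g ≡ 0 at y ∈ {1, 9}; common: ∅.
  x = 7: f ≡ 0 at y ∈ ∅; g ≡ 0 at y ∈ ∅; common: ∅.
  x = 8: f ≡ 0 at y ∈ ∅; g ≡ 0 at y ∈ {2, 8}; common: ∅.
  x = 9: f ≡ 0 at y ∈ {0, 1, 2, 3, 4, 5, 6, 7, 8, 9, 10}; g ≡ 0 at y ∈ {0, 10}; common: {0, 10}.
  x = 10: f ≡ 0 at y ∈ ∅; g ≡ 0 at y ∈ ∅; common: ∅.
Collecting: common zeros = {(9, 0), (9, 10)}, so the count is 2.
Comparison with the Bézout bound: 2 ≤ 2 = deg(f)·deg(g), as expected for curves with no common component (the bound is attained).


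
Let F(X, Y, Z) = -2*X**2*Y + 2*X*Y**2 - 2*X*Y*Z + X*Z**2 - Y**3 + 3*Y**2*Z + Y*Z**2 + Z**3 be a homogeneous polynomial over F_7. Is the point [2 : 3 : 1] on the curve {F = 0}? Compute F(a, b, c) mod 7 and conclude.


F(2,3,1) ≡ 6 (mod 7); P is NOT on the curve.

Evaluate F(2, 3, 1) term-by-term (mod 7).
  -2*X**2*Y ↦ -2·4·3·1 = -24
  2*X*Y**2 ↦ 2·2·9·1 = 36
  -2*X*Y*Z ↦ -2·2·3·1 = -12
  X*Z**2 ↦ 1·2·1·1 = 2
  -Y**3 ↦ -1·1·27·1 = -27
  3*Y**2*Z ↦ 3·1·9·1 = 27
  Y*Z**2 ↦ 1·1·3·1 = 3
  Z**3 ↦ 1·1·1·1 = 1
Sum: F(2, 3, 1) = (-24) + (36) + (-12) + (2) + (-27) + (27) + (3) + (1) = 6.
Reducing mod 7: 6 ≡ 6 (mod 7).
Since F(a, b, c) ≡ 6 ≠ 0 (mod 7), P does NOT lie on the curve.


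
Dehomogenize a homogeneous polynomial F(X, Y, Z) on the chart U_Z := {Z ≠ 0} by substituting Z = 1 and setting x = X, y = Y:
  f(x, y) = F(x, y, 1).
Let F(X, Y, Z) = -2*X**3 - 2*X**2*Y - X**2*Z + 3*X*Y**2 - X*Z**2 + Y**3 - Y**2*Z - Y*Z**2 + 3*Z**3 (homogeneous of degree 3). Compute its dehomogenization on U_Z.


f(x, y) = -2*x**3 - 2*x**2*y - x**2 + 3*x*y**2 - x + y**3 - y**2 - y + 3

On U_Z we set Z = 1. Each monomial c·X^i·Y^j·Z^k in F becomes c·x^i·y^j·1^k = c·x^i·y^j.
Substituting Z = 1: F(X, Y, 1) = -2*x**3 - 2*x**2*y - x**2 + 3*x*y**2 - x + y**3 - y**2 - y + 3.
Note: deg(f) ≤ deg(F) = 3; strict inequality happens when F is divisible by Z (lost terms).


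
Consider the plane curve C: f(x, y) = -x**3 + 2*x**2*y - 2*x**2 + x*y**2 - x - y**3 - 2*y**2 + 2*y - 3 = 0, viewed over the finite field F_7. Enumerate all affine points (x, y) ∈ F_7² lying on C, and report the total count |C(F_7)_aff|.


Affine F_7-points: {(0, 3), (0, 4), (0, 5), (1, 0), (2, 0), (4, 2), (5, 6)}; count = 7.

For each of the 49 pairs (x, y) ∈ F_7², evaluate f(x, y) mod 7. Record the zeros.
  x = 0: [0↦4, 1↦3, 2↦6, 3↦0, 4↦0, 5↦0, 6↦1]  zeros at y ∈ {3, 4, 5}
  x = 1: [0↦0, 1↦2, 2↦3, 3↦4, 4↦6, 5↦3, 6↦3]  zeros at y ∈ {0}
  x = 2: [0↦0, 1↦2, 2↦5, 3↦3, 4↦4, 5↦2, 6↦5]  zeros at y ∈ {0}
  x = 3: [0↦5, 1↦4, 2↦6, 3↦5, 4↦2, 5↦5, 6↦1]  zeros at y ∈ ∅
  x = 4: [0↦2, 1↦2, 2↦0, 3↦4, 4↦1, 5↦6, 6↦6]  zeros at y ∈ {2}
  x = 5: [0↦6, 1↦4, 2↦2, 3↦1, 4↦2, 5↦6, 6↦0]  zeros at y ∈ {6}
  x = 6: [0↦4, 1↦4, 2↦6, 3↦4, 4↦6, 5↦6, 6↦5]  zeros at y ∈ ∅
Collecting zeros: affine points = {(0, 3), (0, 4), (0, 5), (1, 0), (2, 0), (4, 2), (5, 6)}.
Total count |C(F_7)_aff| = 7.


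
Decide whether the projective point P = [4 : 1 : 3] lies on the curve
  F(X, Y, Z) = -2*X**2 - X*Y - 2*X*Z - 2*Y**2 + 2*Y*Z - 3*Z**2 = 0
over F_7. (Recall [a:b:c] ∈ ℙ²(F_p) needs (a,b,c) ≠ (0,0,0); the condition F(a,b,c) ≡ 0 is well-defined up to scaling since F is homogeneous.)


F(4,1,3) ≡ 1 (mod 7); P is NOT on the curve.

Evaluate F(4, 1, 3) term-by-term (mod 7).
  -2*X**2 ↦ -2·16·1·1 = -32
  -X*Y ↦ -1·4·1·1 = -4
  -2*X*Z ↦ -2·4·1·3 = -24
  -2*Y**2 ↦ -2·1·1·1 = -2
  2*Y*Z ↦ 2·1·1·3 = 6
  -3*Z**2 ↦ -3·1·1·9 = -27
Sum: F(4, 1, 3) = (-32) + (-4) + (-24) + (-2) + (6) + (-27) = -83.
Reducing mod 7: -83 ≡ 1 (mod 7).
Since F(a, b, c) ≡ 1 ≠ 0 (mod 7), P does NOT lie on the curve.


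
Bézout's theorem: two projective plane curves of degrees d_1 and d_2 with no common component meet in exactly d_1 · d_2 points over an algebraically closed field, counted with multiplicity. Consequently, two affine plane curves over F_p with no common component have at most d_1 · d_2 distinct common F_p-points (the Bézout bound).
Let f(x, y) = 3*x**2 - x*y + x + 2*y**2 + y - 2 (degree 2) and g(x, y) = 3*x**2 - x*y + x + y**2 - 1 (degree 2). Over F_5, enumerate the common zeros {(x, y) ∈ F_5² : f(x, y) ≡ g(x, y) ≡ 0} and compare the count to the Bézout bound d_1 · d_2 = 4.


Common zeros: {(1, 2)}; count = 1; Bézout bound = 4.

deg(f) = 2, deg(g) = 2, so Bézout bound = 4.
Scan x ∈ F_5. For each x, list the y ∈ F_5 with f(x, y) ≡ 0 and those with g(x, y) ≡ 0 (mod 5); the common zeros in that column are the intersection.
  x = 0: f ≡ 0 at y ∈ ∅; g ≡ 0 at y ∈ {1, 4}; common: ∅.
  x = 1: f ≡ 0 at y ∈ {2, 3}; g ≡ 0 at y ∈ {2, 4}; common: {2}.
  x = 2: f ≡ 0 at y ∈ {4}; g ≡ 0 at y ∈ ∅; common: ∅.
  x = 3: f ≡ 0 at y ∈ {3}; g ≡ 0 at y ∈ ∅; common: ∅.
  x = 4: f ≡ 0 at y ∈ {0, 4}; g ≡ 0 at y ∈ ∅; common: ∅.
Collecting: common zeros = {(1, 2)}, so the count is 1.
Comparison with the Bézout bound: 1 ≤ 4 = deg(f)·deg(g), as expected for curves with no common component (the affine F_5-count falls short of the bound because intersections may lie at infinity, over extension fields, or carry multiplicity).


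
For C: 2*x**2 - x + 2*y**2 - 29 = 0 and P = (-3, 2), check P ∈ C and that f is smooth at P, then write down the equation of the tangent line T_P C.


Tangent line at P: -13*x + 8*y - 55 = 0.

Step 1: f(-3, 2) = 0, so P lies on C.
Step 2: partial derivatives
  f_x(x, y) = 4*x - 1, f_y(x, y) = 4*y.
  f_x(P) = -13, f_y(P) = 8 (gradient nonzero, so P is smooth).
Step 3: tangent line at P: -13·(x − -3) + 8·(y − 2) = 0.
Expanding: -13*x + 8*y - 55 = 0.


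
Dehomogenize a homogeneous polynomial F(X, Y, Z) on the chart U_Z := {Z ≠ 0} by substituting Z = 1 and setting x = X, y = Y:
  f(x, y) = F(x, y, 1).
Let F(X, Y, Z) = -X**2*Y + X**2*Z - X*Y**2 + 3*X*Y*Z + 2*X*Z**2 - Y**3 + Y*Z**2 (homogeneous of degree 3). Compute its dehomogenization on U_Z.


f(x, y) = -x**2*y + x**2 - x*y**2 + 3*x*y + 2*x - y**3 + y

On U_Z we set Z = 1. Each monomial c·X^i·Y^j·Z^k in F becomes c·x^i·y^j·1^k = c·x^i·y^j.
Substituting Z = 1: F(X, Y, 1) = -x**2*y + x**2 - x*y**2 + 3*x*y + 2*x - y**3 + y.
Note: deg(f) ≤ deg(F) = 3; strict inequality happens when F is divisible by Z (lost terms).


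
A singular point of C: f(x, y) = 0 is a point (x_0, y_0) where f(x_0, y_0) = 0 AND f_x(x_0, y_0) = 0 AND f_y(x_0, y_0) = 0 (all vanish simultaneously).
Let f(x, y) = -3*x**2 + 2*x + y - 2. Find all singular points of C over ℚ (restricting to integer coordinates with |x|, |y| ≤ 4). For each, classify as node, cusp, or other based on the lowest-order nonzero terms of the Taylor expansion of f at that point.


No singular points in the scanned grid; C is smooth there.

Compute partial derivatives:
  f_x = 2 - 6*x.
  f_y = 1.
f_y = 1 is a nonzero constant, so f_y never vanishes: no point (x, y) can satisfy f = f_x = f_y = 0. In particular no (x, y) ∈ {−4, ..., 4}² is singular; the curve is smooth.


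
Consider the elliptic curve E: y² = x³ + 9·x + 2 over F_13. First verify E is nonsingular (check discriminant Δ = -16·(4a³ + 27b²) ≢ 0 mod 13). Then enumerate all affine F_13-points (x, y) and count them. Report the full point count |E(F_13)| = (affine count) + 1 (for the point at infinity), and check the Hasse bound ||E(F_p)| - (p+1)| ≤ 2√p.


Affine points = {(1, 5), (1, 8), (3, 2), (3, 11), (5, 4), (5, 9), (6, 5), (6, 8), (8, 1), (8, 12), (10, 0)}; affine count = 11; |E(F_13)| = 12.

Discriminant check: Δ ∝ 4a³ + 27b² = 4·9³ + 27·2² = 4·729 + 27·4 ≡ 8 (mod 13). Nonzero ⇒ E is nonsingular.
For each x ∈ F_13, compute rhs = x³ + 9·x + 2 mod 13, then count y ∈ F_13 with y² ≡ rhs.
  x = 0: rhs = 2, matching y values: none (0 points).
  x = 1: rhs = 12, matching y values: 5, 8 (2 points).
  x = 2: rhs = 2, matching y values: none (0 points).
  x = 3: rhs = 4, matching y values: 2, 11 (2 points).
  x = 4: rhs = 11, matching y values: none (0 points).
  x = 5: rhs = 3, matching y values: 4, 9 (2 points).
  x = 6: rhs = 12, matching y values: 5, 8 (2 points).
  x = 7: rhs = 5, matching y values: none (0 points).
  x = 8: rhs = 1, matching y values: 1, 12 (2 points).
  x = 9: rhs = 6, matching y values: none (0 points).
  x = 10: rhs = 0, matching y values: 0 (1 points).
  x = 11: rhs = 2, matching y values: none (0 points).
  x = 12: rhs = 5, matching y values: none (0 points).
Total affine count: 11.
Full point count |E(F_13)| = 11 + 1 = 12.
Hasse bound: |12 − (13+1)| = |-2| = 2 ≤ 2√13 ≈ 7.2111 ✓.


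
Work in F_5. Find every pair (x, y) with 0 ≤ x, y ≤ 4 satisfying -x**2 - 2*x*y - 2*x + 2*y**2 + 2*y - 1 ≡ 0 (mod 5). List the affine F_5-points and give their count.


Affine F_5-points: {(2, 2), (2, 4), (3, 3), (3, 4), (4, 0), (4, 3)}; count = 6.

For each of the 25 pairs (x, y) ∈ F_5², evaluate f(x, y) mod 5. Record the zeros.
  x = 0: [0↦4, 1↦3, 2↦1, 3↦3, 4↦4]  zeros at y ∈ ∅
  x = 1: [0↦1, 1↦3, 2↦4, 3↦4, 4↦3]  zeros at y ∈ ∅
  x = 2: [0↦1, 1↦1, 2↦0, 3↦3, 4↦0]  zeros at y ∈ {2, 4}
  x = 3: [0↦4, 1↦2, 2↦4, 3↦0, 4↦0]  zeros at y ∈ {3, 4}
  x = 4: [0↦0, 1↦1, 2↦1, 3↦0, 4↦3]  zeros at y ∈ {0, 3}
Collecting zeros: affine points = {(2, 2), (2, 4), (3, 3), (3, 4), (4, 0), (4, 3)}.
Total count |C(F_5)_aff| = 6.


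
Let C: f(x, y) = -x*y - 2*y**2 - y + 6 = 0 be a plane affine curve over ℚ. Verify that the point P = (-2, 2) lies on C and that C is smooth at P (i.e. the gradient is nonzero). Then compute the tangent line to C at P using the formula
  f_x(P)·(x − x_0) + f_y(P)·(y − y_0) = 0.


Tangent line at P: -2*x - 7*y + 10 = 0.

Step 1: f(-2, 2) = 0, so P lies on C.
Step 2: partial derivatives
  f_x(x, y) = -y, f_y(x, y) = -x - 4*y - 1.
  f_x(P) = -2, f_y(P) = -7 (gradient nonzero, so P is smooth).
Step 3: tangent line at P: -2·(x − -2) + -7·(y − 2) = 0.
Expanding: -2*x - 7*y + 10 = 0.


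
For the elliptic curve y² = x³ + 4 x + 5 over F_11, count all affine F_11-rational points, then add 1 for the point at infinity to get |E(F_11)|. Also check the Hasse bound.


Affine points = {(0, 4), (0, 7), (3, 0), (6, 5), (6, 6), (9, 0), (10, 0)}; affine count = 7; |E(F_11)| = 8.

Discriminant check: Δ ∝ 4a³ + 27b² = 4·4³ + 27·5² = 4·64 + 27·25 ≡ 7 (mod 11). Nonzero ⇒ E is nonsingular.
For each x ∈ F_11, compute rhs = x³ + 4·x + 5 mod 11, then count y ∈ F_11 with y² ≡ rhs.
  x = 0: rhs = 5, matching y values: 4, 7 (2 points).
  x = 1: rhs = 10, matching y values: none (0 points).
  x = 2: rhs = 10, matching y values: none (0 points).
  x = 3: rhs = 0, matching y values: 0 (1 points).
  x = 4: rhs = 8, matching y values: none (0 points).
  x = 5: rhs = 7, matching y values: none (0 points).
  x = 6: rhs = 3, matching y values: 5, 6 (2 points).
  x = 7: rhs = 2, matching y values: none (0 points).
  x = 8: rhs = 10, matching y values: none (0 points).
  x = 9: rhs = 0, matching y values: 0 (1 points).
  x = 10: rhs = 0, matching y values: 0 (1 points).
Total affine count: 7.
Full point count |E(F_11)| = 7 + 1 = 8.
Hasse bound: |8 − (11+1)| = |-4| = 4 ≤ 2√11 ≈ 6.6332 ✓.


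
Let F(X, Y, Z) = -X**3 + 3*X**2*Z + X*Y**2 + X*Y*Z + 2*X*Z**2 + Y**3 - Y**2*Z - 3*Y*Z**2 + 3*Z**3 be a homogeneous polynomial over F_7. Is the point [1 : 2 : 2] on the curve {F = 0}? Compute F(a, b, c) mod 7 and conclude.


F(1,2,2) ≡ 0 (mod 7); P is on the curve.

Evaluate F(1, 2, 2) term-by-term (mod 7).
  -X**3 ↦ -1·1·1·1 = -1
  3*X**2*Z ↦ 3·1·1·2 = 6
  X*Y**2 ↦ 1·1·4·1 = 4
  X*Y*Z ↦ 1·1·2·2 = 4
  2*X*Z**2 ↦ 2·1·1·4 = 8
  Y**3 ↦ 1·1·8·1 = 8
  -Y**2*Z ↦ -1·1·4·2 = -8
  -3*Y*Z**2 ↦ -3·1·2·4 = -24
  3*Z**3 ↦ 3·1·1·8 = 24
Sum: F(1, 2, 2) = (-1) + (6) + (4) + (4) + (8) + (8) + (-8) + (-24) + (24) = 21.
Reducing mod 7: 21 ≡ 0 (mod 7).
Since F(a, b, c) ≡ 0 (mod 7), P lies on the curve.


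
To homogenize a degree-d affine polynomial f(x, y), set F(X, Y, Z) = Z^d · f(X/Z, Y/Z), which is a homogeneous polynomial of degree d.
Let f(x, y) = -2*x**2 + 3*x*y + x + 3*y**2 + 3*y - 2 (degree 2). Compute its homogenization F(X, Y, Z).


F(X, Y, Z) = -2*X**2 + 3*X*Y + X*Z + 3*Y**2 + 3*Y*Z - 2*Z**2

deg(f) = 2.
Substitute x = X/Z, y = Y/Z into f, then multiply by Z^2.
  monomial -2·x^2·y^0 ↦ -2·X^2·Y^0·Z^0.
  monomial 3·x^1·y^1 ↦ 3·X^1·Y^1·Z^0.
  monomial 1·x^1·y^0 ↦ 1·X^1·Y^0·Z^1.
  monomial 3·x^0·y^2 ↦ 3·X^0·Y^2·Z^0.
  monomial 3·x^0·y^1 ↦ 3·X^0·Y^1·Z^1.
  monomial -2·x^0·y^0 ↦ -2·X^0·Y^0·Z^2.
Collecting: F(X, Y, Z) = -2*X**2 + 3*X*Y + X*Z + 3*Y**2 + 3*Y*Z - 2*Z**2.


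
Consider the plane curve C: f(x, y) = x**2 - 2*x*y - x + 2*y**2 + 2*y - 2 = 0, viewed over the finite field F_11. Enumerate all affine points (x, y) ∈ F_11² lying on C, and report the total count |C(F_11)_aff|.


Affine F_11-points: {(0, 3), (0, 7), (1, 1), (1, 10), (2, 0), (2, 1), (4, 7), (7, 3), (9, 9), (9, 10), (10, 0), (10, 9)}; count = 12.

For each of the 121 pairs (x, y) ∈ F_11², evaluate f(x, y) mod 11. Record the zeros.
  x = 0: [0↦9, 1↦2, 2↦10, 3↦0, 4↦5, 5↦3, 6↦5, 7↦0, 8↦10, 9↦2, 10↦9]  zeros at y ∈ {3, 7}
  x = 1: [0↦9, 1↦0, 2↦6, 3↦5, 4↦8, 5↦4, 6↦4, 7↦8, 8↦5, 9↦6, 10↦0]  zeros at y ∈ {1, 10}
  x = 2: [0↦0, 1↦0, 2↦4, 3↦1, 4↦2, 5↦7, 6↦5, 7↦7, 8↦2, 9↦1, 10↦4]  zeros at y ∈ {0, 1}
  x = 3: [0↦4, 1↦2, 2↦4, 3↦10, 4↦9, 5↦1, 6↦8, 7↦8, 8↦1, 9↦9, 10↦10]  zeros at y ∈ ∅
  x = 4: [0↦10, 1↦6, 2↦6, 3↦10, 4↦7, 5↦8, 6↦2, 7↦0, 8↦2, 9↦8, 10↦7]  zeros at y ∈ {7}
  x = 5: [0↦7, 1↦1, 2↦10, 3↦1, 4↦7, 5↦6, 6↦9, 7↦5, 8↦5, 9↦9, 10↦6]  zeros at y ∈ ∅
  x = 6: [0↦6, 1↦9, 2↦5, 3↦5, 4↦9, 5↦6, 6↦7, 7↦1, 8↦10, 9↦1, 10↦7]  zeros at y ∈ ∅
  x = 7: [0↦7, 1↦8, 2↦2, 3↦0, 4↦2, 5↦8, 6↦7, 7↦10, 8↦6, 9↦6, 10↦10]  zeros at y ∈ {3}
  x = 8: [0↦10, 1↦9, 2↦1, 3↦8, 4↦8, 5↦1, 6↦9, 7↦10, 8↦4, 9↦2, 10↦4]  zeros at y ∈ ∅
  x = 9: [0↦4, 1↦1, 2↦2, 3↦7, 4↦5, 5↦7, 6↦2, 7↦1, 8↦4, 9↦0, 10↦0]  zeros at y ∈ {9, 10}
  x = 10: [0↦0, 1↦6, 2↦5, 3↦8, 4↦4, 5↦4, 6↦8, 7↦5, 8↦6, 9↦0, 10↦9]  zeros at y ∈ {0, 9}
Collecting zeros: affine points = {(0, 3), (0, 7), (1, 1), (1, 10), (2, 0), (2, 1), (4, 7), (7, 3), (9, 9), (9, 10), (10, 0), (10, 9)}.
Total count |C(F_11)_aff| = 12.


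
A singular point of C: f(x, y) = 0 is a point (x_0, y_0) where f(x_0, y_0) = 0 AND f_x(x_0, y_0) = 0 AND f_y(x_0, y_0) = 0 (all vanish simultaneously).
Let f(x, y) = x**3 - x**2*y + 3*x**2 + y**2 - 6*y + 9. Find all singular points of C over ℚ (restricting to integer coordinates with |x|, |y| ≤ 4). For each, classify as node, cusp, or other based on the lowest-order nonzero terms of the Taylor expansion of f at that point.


Singular points: {(0, 3)}; classification: cusp.

Compute partial derivatives:
  f_x = 3*x**2 - 2*x*y + 6*x.
  f_y = -x**2 + 2*y - 6.
Scan x_0 ∈ {−4, ..., 4}. For each x_0, f_y(x_0, y) is a polynomial in y; find its integer roots y ∈ {−4, ..., 4}, then test f_x and f at those candidates.
  x = -4: f_y(-4, y) = 2*y - 22; no integer root y with |y| ≤ 4.
  x = -3: f_y(-3, y) = 2*y - 15; no integer root y with |y| ≤ 4.
  x = -2: f_y(-2, y) = 2*y - 10; no integer root y with |y| ≤ 4.
  x = -1: f_y(-1, y) = 2*y - 7; no integer root y with |y| ≤ 4.
  x = 0: f_y(0, y) = 2*y - 6; vanishes at y ∈ {3}. (0, 3): f_x = 0, f = 0 — SINGULAR.
  x = 1: f_y(1, y) = 2*y - 7; no integer root y with |y| ≤ 4.
  x = 2: f_y(2, y) = 2*y - 10; no integer root y with |y| ≤ 4.
  x = 3: f_y(3, y) = 2*y - 15; no integer root y with |y| ≤ 4.
  x = 4: f_y(4, y) = 2*y - 22; no integer root y with |y| ≤ 4.
Only singular point on the grid: (0, 3).
Classify: substitute x = 0 + u, y = 3 + v and expand: f = u**3 - u**2*v + v**2.
No constant or linear terms (consistent with a singular point). Quadratic part: v**2. Cubic part: u**3 - u**2*v.
The quadratic part v**2 is a perfect square, so there is a single (double) tangent line v = 0, i.e. y = 3. Restricting the cubic part to that line (v = 0) leaves u**3 ≠ 0, so f is not divisible by v and the branch is v² ≈ -u**3 to lowest order — this is a cusp.
Classification: cusp.


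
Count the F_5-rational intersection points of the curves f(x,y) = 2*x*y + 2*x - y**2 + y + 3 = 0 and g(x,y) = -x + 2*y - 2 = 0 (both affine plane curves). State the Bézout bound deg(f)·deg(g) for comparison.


Common zeros: ∅; count = 0; Bézout bound = 2.

deg(f) = 2, deg(g) = 1, so Bézout bound = 2.
Scan x ∈ F_5. For each x, list the y ∈ F_5 with f(x, y) ≡ 0 and those with g(x, y) ≡ 0 (mod 5); the common zeros in that column are the intersection.
  x = 0: f ≡ 0 at y ∈ ∅; g ≡ 0 at y ∈ {1}; common: ∅.
  x = 1: f ≡ 0 at y ∈ {0, 3}; g ≡ 0 at y ∈ {4}; common: ∅.
  x = 2: f ≡ 0 at y ∈ ∅; g ≡ 0 at y ∈ {2}; common: ∅.
  x = 3: f ≡ 0 at y ∈ {1}; g ≡ 0 at y ∈ {0}; common: ∅.
  x = 4: f ≡ 0 at y ∈ {2}; g ≡ 0 at y ∈ {3}; common: ∅.
Collecting: common zeros = ∅, so the count is 0.
Comparison with the Bézout bound: 0 ≤ 2 = deg(f)·deg(g), as expected for curves with no common component (the affine F_5-count falls short of the bound because intersections may lie at infinity, over extension fields, or carry multiplicity).


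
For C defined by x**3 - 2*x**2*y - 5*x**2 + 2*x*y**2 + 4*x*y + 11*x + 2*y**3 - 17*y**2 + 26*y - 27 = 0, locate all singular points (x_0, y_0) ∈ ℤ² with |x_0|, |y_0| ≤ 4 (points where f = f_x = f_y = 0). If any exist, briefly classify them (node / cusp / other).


Singular points: {(3, 2)}; classification: cusp.

Compute partial derivatives:
  f_x = 3*x**2 - 4*x*y - 10*x + 2*y**2 + 4*y + 11.
  f_y = -2*x**2 + 4*x*y + 4*x + 6*y**2 - 34*y + 26.
Scan x_0 ∈ {−4, ..., 4}. For each x_0, f_y(x_0, y) is a polynomial in y; find its integer roots y ∈ {−4, ..., 4}, then test f_x and f at those candidates.
  x = -4: f_y(-4, y) = 6*y**2 - 50*y - 22; no integer root y with |y| ≤ 4.
  x = -3: f_y(-3, y) = 6*y**2 - 46*y - 4; no integer root y with |y| ≤ 4.
  x = -2: f_y(-2, y) = 6*y**2 - 42*y + 10; no integer root y with |y| ≤ 4.
  x = -1: f_y(-1, y) = 6*y**2 - 38*y + 20; no integer root y with |y| ≤ 4.
  x = 0: f_y(0, y) = 6*y**2 - 34*y + 26; no integer root y with |y| ≤ 4.
  x = 1: f_y(1, y) = 6*y**2 - 30*y + 28; no integer root y with |y| ≤ 4.
  x = 2: f_y(2, y) = 6*y**2 - 26*y + 26; no integer root y with |y| ≤ 4.
  x = 3: f_y(3, y) = 6*y**2 - 22*y + 20; vanishes at y ∈ {2}. (3, 2): f_x = 0, f = 0 — SINGULAR.
  x = 4: f_y(4, y) = 6*y**2 - 18*y + 10; no integer root y with |y| ≤ 4.
Only singular point on the grid: (3, 2).
Classify: substitute x = 3 + u, y = 2 + v and expand: f = u**3 - 2*u**2*v + 2*u*v**2 + 2*v**3 + v**2.
No constant or linear terms (consistent with a singular point). Quadratic part: v**2. Cubic part: u**3 - 2*u**2*v + 2*u*v**2 + 2*v**3.
The quadratic part v**2 is a perfect square, so there is a single (double) tangent line v = 0, i.e. y = 2. Restricting the cubic part to that line (v = 0) leaves u**3 ≠ 0, so f is not divisible by v and the branch is v² ≈ -u**3 to lowest order — this is a cusp.
Classification: cusp.


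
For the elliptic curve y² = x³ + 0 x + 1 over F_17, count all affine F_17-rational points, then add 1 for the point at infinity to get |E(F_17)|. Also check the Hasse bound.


Affine points = {(0, 1), (0, 16), (1, 6), (1, 11), (2, 3), (2, 14), (6, 8), (6, 9), (7, 2), (7, 15), (9, 4), (9, 13), (10, 7), (10, 10), (14, 5), (14, 12), (16, 0)}; affine count = 17; |E(F_17)| = 18.

Discriminant check: Δ ∝ 4a³ + 27b² = 4·0³ + 27·1² = 4·0 + 27·1 ≡ 10 (mod 17). Nonzero ⇒ E is nonsingular.
For each x ∈ F_17, compute rhs = x³ + 0·x + 1 mod 17, then count y ∈ F_17 with y² ≡ rhs.
  x = 0: rhs = 1, matching y values: 1, 16 (2 points).
  x = 1: rhs = 2, matching y values: 6, 11 (2 points).
  x = 2: rhs = 9, matching y values: 3, 14 (2 points).
  x = 3: rhs = 11, matching y values: none (0 points).
  x = 4: rhs = 14, matching y values: none (0 points).
  x = 5: rhs = 7, matching y values: none (0 points).
  x = 6: rhs = 13, matching y values: 8, 9 (2 points).
  x = 7: rhs = 4, matching y values: 2, 15 (2 points).
  x = 8: rhs = 3, matching y values: none (0 points).
  x = 9: rhs = 16, matching y values: 4, 13 (2 points).
  x = 10: rhs = 15, matching y values: 7, 10 (2 points).
  x = 11: rhs = 6, matching y values: none (0 points).
  x = 12: rhs = 12, matching y values: none (0 points).
  x = 13: rhs = 5, matching y values: none (0 points).
  x = 14: rhs = 8, matching y values: 5, 12 (2 points).
  x = 15: rhs = 10, matching y values: none (0 points).
  x = 16: rhs = 0, matching y values: 0 (1 points).
Total affine count: 17.
Full point count |E(F_17)| = 17 + 1 = 18.
Hasse bound: |18 − (17+1)| = |0| = 0 ≤ 2√17 ≈ 8.2462 ✓.
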